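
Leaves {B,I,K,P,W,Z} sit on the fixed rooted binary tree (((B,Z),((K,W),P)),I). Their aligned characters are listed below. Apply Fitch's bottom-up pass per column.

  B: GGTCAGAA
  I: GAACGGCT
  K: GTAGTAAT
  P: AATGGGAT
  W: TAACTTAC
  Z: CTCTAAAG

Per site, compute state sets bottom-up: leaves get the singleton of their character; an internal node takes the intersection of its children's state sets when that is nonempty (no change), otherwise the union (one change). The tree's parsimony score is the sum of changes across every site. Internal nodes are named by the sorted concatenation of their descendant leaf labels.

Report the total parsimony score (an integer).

21

[col 0] BZ: children B:{G}, Z:{C} ∪→ {C,G}; cost 1
[col 0] KW: children K:{G}, W:{T} ∪→ {G,T}; cost 1
[col 0] KPW: children KW:{G,T}, P:{A} ∪→ {A,G,T}; cost 1
[col 0] BKPWZ: children BZ:{C,G}, KPW:{A,G,T} ∩→ {G}; cost 0
[col 0] BIKPWZ: children BKPWZ:{G}, I:{G} ∩→ {G}; cost 0
[col 1] BZ: children B:{G}, Z:{T} ∪→ {G,T}; cost 1
[col 1] KW: children K:{T}, W:{A} ∪→ {A,T}; cost 1
[col 1] KPW: children KW:{A,T}, P:{A} ∩→ {A}; cost 0
[col 1] BKPWZ: children BZ:{G,T}, KPW:{A} ∪→ {A,G,T}; cost 1
[col 1] BIKPWZ: children BKPWZ:{A,G,T}, I:{A} ∩→ {A}; cost 0
[col 2] BZ: children B:{T}, Z:{C} ∪→ {C,T}; cost 1
[col 2] KW: children K:{A}, W:{A} ∩→ {A}; cost 0
[col 2] KPW: children KW:{A}, P:{T} ∪→ {A,T}; cost 1
[col 2] BKPWZ: children BZ:{C,T}, KPW:{A,T} ∩→ {T}; cost 0
[col 2] BIKPWZ: children BKPWZ:{T}, I:{A} ∪→ {A,T}; cost 1
[col 3] BZ: children B:{C}, Z:{T} ∪→ {C,T}; cost 1
[col 3] KW: children K:{G}, W:{C} ∪→ {C,G}; cost 1
[col 3] KPW: children KW:{C,G}, P:{G} ∩→ {G}; cost 0
[col 3] BKPWZ: children BZ:{C,T}, KPW:{G} ∪→ {C,G,T}; cost 1
[col 3] BIKPWZ: children BKPWZ:{C,G,T}, I:{C} ∩→ {C}; cost 0
[col 4] BZ: children B:{A}, Z:{A} ∩→ {A}; cost 0
[col 4] KW: children K:{T}, W:{T} ∩→ {T}; cost 0
[col 4] KPW: children KW:{T}, P:{G} ∪→ {G,T}; cost 1
[col 4] BKPWZ: children BZ:{A}, KPW:{G,T} ∪→ {A,G,T}; cost 1
[col 4] BIKPWZ: children BKPWZ:{A,G,T}, I:{G} ∩→ {G}; cost 0
[col 5] BZ: children B:{G}, Z:{A} ∪→ {A,G}; cost 1
[col 5] KW: children K:{A}, W:{T} ∪→ {A,T}; cost 1
[col 5] KPW: children KW:{A,T}, P:{G} ∪→ {A,G,T}; cost 1
[col 5] BKPWZ: children BZ:{A,G}, KPW:{A,G,T} ∩→ {A,G}; cost 0
[col 5] BIKPWZ: children BKPWZ:{A,G}, I:{G} ∩→ {G}; cost 0
[col 6] BZ: children B:{A}, Z:{A} ∩→ {A}; cost 0
[col 6] KW: children K:{A}, W:{A} ∩→ {A}; cost 0
[col 6] KPW: children KW:{A}, P:{A} ∩→ {A}; cost 0
[col 6] BKPWZ: children BZ:{A}, KPW:{A} ∩→ {A}; cost 0
[col 6] BIKPWZ: children BKPWZ:{A}, I:{C} ∪→ {A,C}; cost 1
[col 7] BZ: children B:{A}, Z:{G} ∪→ {A,G}; cost 1
[col 7] KW: children K:{T}, W:{C} ∪→ {C,T}; cost 1
[col 7] KPW: children KW:{C,T}, P:{T} ∩→ {T}; cost 0
[col 7] BKPWZ: children BZ:{A,G}, KPW:{T} ∪→ {A,G,T}; cost 1
[col 7] BIKPWZ: children BKPWZ:{A,G,T}, I:{T} ∩→ {T}; cost 0
per-site changes: [3, 3, 3, 3, 2, 3, 1, 3]; total = 21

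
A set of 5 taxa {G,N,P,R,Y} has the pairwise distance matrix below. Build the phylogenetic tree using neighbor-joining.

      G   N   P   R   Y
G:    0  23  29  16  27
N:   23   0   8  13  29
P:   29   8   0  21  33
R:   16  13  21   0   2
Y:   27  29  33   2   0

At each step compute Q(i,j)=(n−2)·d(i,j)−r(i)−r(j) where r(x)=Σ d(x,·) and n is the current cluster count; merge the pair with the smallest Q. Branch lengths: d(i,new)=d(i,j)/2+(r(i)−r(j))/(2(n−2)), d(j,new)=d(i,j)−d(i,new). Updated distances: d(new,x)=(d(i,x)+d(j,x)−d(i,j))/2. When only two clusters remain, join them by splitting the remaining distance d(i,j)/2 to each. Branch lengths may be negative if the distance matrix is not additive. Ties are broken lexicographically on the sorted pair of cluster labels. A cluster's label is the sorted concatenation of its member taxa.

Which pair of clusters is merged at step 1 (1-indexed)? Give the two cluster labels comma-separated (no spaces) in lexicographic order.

step 1: merge (N,P) at d=8, Q=-140; branch lengths N→1, P→7; new cluster NP
  updated: d(G,NP)=22, d(NP,R)=13, d(NP,Y)=27
step 2: merge (G,NP) at d=22, Q=-83; branch lengths G→47/4, NP→41/4; new cluster GNP
  updated: d(GNP,R)=7/2, d(GNP,Y)=16
step 3: merge (GNP,R) at d=7/2, Q=-43/2; branch lengths GNP→35/4, R→-21/4; new cluster GNPR
  updated: d(GNPR,Y)=29/4
step 4: merge (GNPR,Y) at d=29/4; branch lengths GNPR→29/8, Y→29/8; new cluster GNPRY
final tree: (((G:47/4,(N:1,P:7):41/4):35/4,R:-21/4):29/8,Y:29/8)
total length: 163/4

N,P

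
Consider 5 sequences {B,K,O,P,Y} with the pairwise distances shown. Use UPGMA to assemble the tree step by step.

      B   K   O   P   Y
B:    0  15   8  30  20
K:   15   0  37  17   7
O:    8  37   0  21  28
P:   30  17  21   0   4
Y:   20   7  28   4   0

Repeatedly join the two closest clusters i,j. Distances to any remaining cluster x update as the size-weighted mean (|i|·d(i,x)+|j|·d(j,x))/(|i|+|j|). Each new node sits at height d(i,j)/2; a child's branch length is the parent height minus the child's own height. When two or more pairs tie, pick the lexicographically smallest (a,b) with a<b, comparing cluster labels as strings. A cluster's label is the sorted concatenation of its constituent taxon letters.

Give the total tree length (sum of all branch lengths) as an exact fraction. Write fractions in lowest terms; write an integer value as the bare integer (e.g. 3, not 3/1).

223/6

step 1: merge (P,Y) at d=4; branch lengths P→2, Y→2; new cluster PY
  updated: d(B,PY)=25, d(K,PY)=12, d(O,PY)=49/2
step 2: merge (B,O) at d=8; branch lengths B→4, O→4; new cluster BO
  updated: d(BO,K)=26, d(BO,PY)=99/4
step 3: merge (K,PY) at d=12; branch lengths K→6, PY→4; new cluster KPY
  updated: d(BO,KPY)=151/6
step 4: merge (BO,KPY) at d=151/6; branch lengths BO→103/12, KPY→79/12; new cluster BKOPY
final tree: ((B:4,O:4):103/12,(K:6,(P:2,Y:2):4):79/12)
total length: 223/6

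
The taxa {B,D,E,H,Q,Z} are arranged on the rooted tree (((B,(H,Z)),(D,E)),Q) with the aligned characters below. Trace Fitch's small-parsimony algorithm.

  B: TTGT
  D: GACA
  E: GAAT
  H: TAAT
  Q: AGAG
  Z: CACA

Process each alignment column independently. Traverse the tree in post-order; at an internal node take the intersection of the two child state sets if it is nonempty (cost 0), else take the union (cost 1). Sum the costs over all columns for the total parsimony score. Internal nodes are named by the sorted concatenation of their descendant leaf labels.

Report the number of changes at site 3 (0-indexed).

site 0, node HZ: H={T} ∪ Z={C} → {C,T} (+1)
site 0, node BHZ: B={T} ∩ HZ={C,T} → {T} (+0)
site 0, node DE: D={G} ∩ E={G} → {G} (+0)
site 0, node BDEHZ: BHZ={T} ∪ DE={G} → {G,T} (+1)
site 0, node BDEHQZ: BDEHZ={G,T} ∪ Q={A} → {A,G,T} (+1)
site 1, node HZ: H={A} ∩ Z={A} → {A} (+0)
site 1, node BHZ: B={T} ∪ HZ={A} → {A,T} (+1)
site 1, node DE: D={A} ∩ E={A} → {A} (+0)
site 1, node BDEHZ: BHZ={A,T} ∩ DE={A} → {A} (+0)
site 1, node BDEHQZ: BDEHZ={A} ∪ Q={G} → {A,G} (+1)
site 2, node HZ: H={A} ∪ Z={C} → {A,C} (+1)
site 2, node BHZ: B={G} ∪ HZ={A,C} → {A,C,G} (+1)
site 2, node DE: D={C} ∪ E={A} → {A,C} (+1)
site 2, node BDEHZ: BHZ={A,C,G} ∩ DE={A,C} → {A,C} (+0)
site 2, node BDEHQZ: BDEHZ={A,C} ∩ Q={A} → {A} (+0)
site 3, node HZ: H={T} ∪ Z={A} → {A,T} (+1)
site 3, node BHZ: B={T} ∩ HZ={A,T} → {T} (+0)
site 3, node DE: D={A} ∪ E={T} → {A,T} (+1)
site 3, node BDEHZ: BHZ={T} ∩ DE={A,T} → {T} (+0)
site 3, node BDEHQZ: BDEHZ={T} ∪ Q={G} → {G,T} (+1)
per-site changes: [3, 2, 3, 3]; total = 11

3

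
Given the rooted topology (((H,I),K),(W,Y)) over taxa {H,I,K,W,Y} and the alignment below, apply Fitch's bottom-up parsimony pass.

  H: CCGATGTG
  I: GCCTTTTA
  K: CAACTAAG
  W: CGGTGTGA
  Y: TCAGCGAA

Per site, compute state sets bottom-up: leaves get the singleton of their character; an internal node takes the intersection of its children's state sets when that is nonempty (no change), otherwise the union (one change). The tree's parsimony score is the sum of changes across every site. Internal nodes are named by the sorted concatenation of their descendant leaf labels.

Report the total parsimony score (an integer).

19

[col 0] HI: children H:{C}, I:{G} ∪→ {C,G}; cost 1
[col 0] HIK: children HI:{C,G}, K:{C} ∩→ {C}; cost 0
[col 0] WY: children W:{C}, Y:{T} ∪→ {C,T}; cost 1
[col 0] HIKWY: children HIK:{C}, WY:{C,T} ∩→ {C}; cost 0
[col 1] HI: children H:{C}, I:{C} ∩→ {C}; cost 0
[col 1] HIK: children HI:{C}, K:{A} ∪→ {A,C}; cost 1
[col 1] WY: children W:{G}, Y:{C} ∪→ {C,G}; cost 1
[col 1] HIKWY: children HIK:{A,C}, WY:{C,G} ∩→ {C}; cost 0
[col 2] HI: children H:{G}, I:{C} ∪→ {C,G}; cost 1
[col 2] HIK: children HI:{C,G}, K:{A} ∪→ {A,C,G}; cost 1
[col 2] WY: children W:{G}, Y:{A} ∪→ {A,G}; cost 1
[col 2] HIKWY: children HIK:{A,C,G}, WY:{A,G} ∩→ {A,G}; cost 0
[col 3] HI: children H:{A}, I:{T} ∪→ {A,T}; cost 1
[col 3] HIK: children HI:{A,T}, K:{C} ∪→ {A,C,T}; cost 1
[col 3] WY: children W:{T}, Y:{G} ∪→ {G,T}; cost 1
[col 3] HIKWY: children HIK:{A,C,T}, WY:{G,T} ∩→ {T}; cost 0
[col 4] HI: children H:{T}, I:{T} ∩→ {T}; cost 0
[col 4] HIK: children HI:{T}, K:{T} ∩→ {T}; cost 0
[col 4] WY: children W:{G}, Y:{C} ∪→ {C,G}; cost 1
[col 4] HIKWY: children HIK:{T}, WY:{C,G} ∪→ {C,G,T}; cost 1
[col 5] HI: children H:{G}, I:{T} ∪→ {G,T}; cost 1
[col 5] HIK: children HI:{G,T}, K:{A} ∪→ {A,G,T}; cost 1
[col 5] WY: children W:{T}, Y:{G} ∪→ {G,T}; cost 1
[col 5] HIKWY: children HIK:{A,G,T}, WY:{G,T} ∩→ {G,T}; cost 0
[col 6] HI: children H:{T}, I:{T} ∩→ {T}; cost 0
[col 6] HIK: children HI:{T}, K:{A} ∪→ {A,T}; cost 1
[col 6] WY: children W:{G}, Y:{A} ∪→ {A,G}; cost 1
[col 6] HIKWY: children HIK:{A,T}, WY:{A,G} ∩→ {A}; cost 0
[col 7] HI: children H:{G}, I:{A} ∪→ {A,G}; cost 1
[col 7] HIK: children HI:{A,G}, K:{G} ∩→ {G}; cost 0
[col 7] WY: children W:{A}, Y:{A} ∩→ {A}; cost 0
[col 7] HIKWY: children HIK:{G}, WY:{A} ∪→ {A,G}; cost 1
per-site changes: [2, 2, 3, 3, 2, 3, 2, 2]; total = 19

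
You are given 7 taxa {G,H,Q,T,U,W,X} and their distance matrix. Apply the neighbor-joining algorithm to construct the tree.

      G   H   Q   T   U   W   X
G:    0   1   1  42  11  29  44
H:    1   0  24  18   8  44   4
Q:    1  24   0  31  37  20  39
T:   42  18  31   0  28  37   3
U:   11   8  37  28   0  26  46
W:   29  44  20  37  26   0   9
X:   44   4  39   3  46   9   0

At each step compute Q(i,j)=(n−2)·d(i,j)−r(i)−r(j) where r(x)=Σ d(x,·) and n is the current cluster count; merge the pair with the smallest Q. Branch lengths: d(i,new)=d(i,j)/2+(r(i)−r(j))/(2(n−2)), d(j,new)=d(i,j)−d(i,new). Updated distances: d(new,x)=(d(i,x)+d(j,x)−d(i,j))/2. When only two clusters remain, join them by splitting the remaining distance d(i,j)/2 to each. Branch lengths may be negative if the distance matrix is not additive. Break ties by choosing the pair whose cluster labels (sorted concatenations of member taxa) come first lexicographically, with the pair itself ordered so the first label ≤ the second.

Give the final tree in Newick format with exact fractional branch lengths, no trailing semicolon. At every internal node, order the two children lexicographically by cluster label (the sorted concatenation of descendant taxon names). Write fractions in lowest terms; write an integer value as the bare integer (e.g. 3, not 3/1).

1. join T+X (d=3, Q=-289) ⇒ TX; edges |T|=29/10, |X|=1/10
  updated: d(G,TX)=83/2, d(H,TX)=19/2, d(Q,TX)=67/2, d(TX,U)=71/2, d(TX,W)=43/2
2. join TX+W (d=43/2, Q=-196) ⇒ TWX; edges |TX|=87/8, |W|=85/8
  updated: d(G,TWX)=49/2, d(H,TWX)=16, d(Q,TWX)=16, d(TWX,U)=20
3. join G+Q (d=1, Q=-225/2) ⇒ GQ; edges |G|=-25/4, |Q|=29/4
  updated: d(GQ,H)=12, d(GQ,TWX)=79/4, d(GQ,U)=47/2
4. join GQ+TWX (d=79/4, Q=-143/2) ⇒ GQTWX; edges |GQ|=39/4, |TWX|=10
  updated: d(GQTWX,H)=33/8, d(GQTWX,U)=95/8
5. join GQTWX+H (d=33/8, Q=-24) ⇒ GHQTWX; edges |GQTWX|=4, |H|=1/8
  updated: d(GHQTWX,U)=63/8
6. join GHQTWX+U (d=63/8) ⇒ GHQTUWX; edges |GHQTWX|=63/16, |U|=63/16
final tree: ((((G:-25/4,Q:29/4):39/4,((T:29/10,X:1/10):87/8,W:85/8):10):4,H:1/8):63/16,U:63/16)
total length: 229/4

((((G:-25/4,Q:29/4):39/4,((T:29/10,X:1/10):87/8,W:85/8):10):4,H:1/8):63/16,U:63/16)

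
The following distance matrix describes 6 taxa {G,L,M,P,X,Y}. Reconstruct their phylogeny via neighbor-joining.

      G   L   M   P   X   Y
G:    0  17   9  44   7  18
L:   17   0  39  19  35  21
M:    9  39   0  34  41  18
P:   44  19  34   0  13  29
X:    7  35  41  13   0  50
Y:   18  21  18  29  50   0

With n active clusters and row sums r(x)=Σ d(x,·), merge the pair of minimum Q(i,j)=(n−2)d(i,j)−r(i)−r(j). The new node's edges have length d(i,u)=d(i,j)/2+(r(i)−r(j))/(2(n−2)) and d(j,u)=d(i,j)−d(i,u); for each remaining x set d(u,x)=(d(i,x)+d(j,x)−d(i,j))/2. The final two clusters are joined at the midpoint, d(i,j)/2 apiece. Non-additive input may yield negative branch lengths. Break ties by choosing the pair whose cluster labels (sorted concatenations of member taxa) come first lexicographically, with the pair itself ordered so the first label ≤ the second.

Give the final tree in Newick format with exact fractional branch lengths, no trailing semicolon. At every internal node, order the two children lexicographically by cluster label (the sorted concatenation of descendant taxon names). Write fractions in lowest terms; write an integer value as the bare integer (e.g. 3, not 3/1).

(((G:1/4,(L:37/4,(P:45/8,X:59/8):45/4):15/2):17/4,M:35/4):37/8,Y:37/8)

1. join P+X (d=13, Q=-233) ⇒ PX; edges |P|=45/8, |X|=59/8
  updated: d(G,PX)=19, d(L,PX)=41/2, d(M,PX)=31, d(PX,Y)=33
2. join L+PX (d=41/2, Q=-279/2) ⇒ LPX; edges |L|=37/4, |PX|=45/4
  updated: d(G,LPX)=31/4, d(LPX,M)=99/4, d(LPX,Y)=67/4
3. join G+LPX (d=31/4, Q=-137/2) ⇒ GLPX; edges |G|=1/4, |LPX|=15/2
  updated: d(GLPX,M)=13, d(GLPX,Y)=27/2
4. join GLPX+M (d=13, Q=-89/2) ⇒ GLMPX; edges |GLPX|=17/4, |M|=35/4
  updated: d(GLMPX,Y)=37/4
5. join GLMPX+Y (d=37/4) ⇒ GLMPXY; edges |GLMPX|=37/8, |Y|=37/8
final tree: (((G:1/4,(L:37/4,(P:45/8,X:59/8):45/4):15/2):17/4,M:35/4):37/8,Y:37/8)
total length: 127/2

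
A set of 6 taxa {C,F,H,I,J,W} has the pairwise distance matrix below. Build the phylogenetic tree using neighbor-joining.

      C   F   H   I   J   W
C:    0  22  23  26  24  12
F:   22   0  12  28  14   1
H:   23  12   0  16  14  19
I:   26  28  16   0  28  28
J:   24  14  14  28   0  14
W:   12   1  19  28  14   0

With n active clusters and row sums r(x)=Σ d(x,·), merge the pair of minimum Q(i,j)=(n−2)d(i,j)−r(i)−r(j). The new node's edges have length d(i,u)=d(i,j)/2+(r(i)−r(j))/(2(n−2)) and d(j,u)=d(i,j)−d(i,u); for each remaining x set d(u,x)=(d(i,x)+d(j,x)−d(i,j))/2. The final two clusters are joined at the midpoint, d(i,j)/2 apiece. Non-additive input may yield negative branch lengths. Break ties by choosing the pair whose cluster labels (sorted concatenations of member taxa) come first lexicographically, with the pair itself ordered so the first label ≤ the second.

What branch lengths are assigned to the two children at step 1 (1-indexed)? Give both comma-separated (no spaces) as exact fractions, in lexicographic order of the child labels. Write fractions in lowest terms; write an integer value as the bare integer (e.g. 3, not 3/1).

7/8,1/8

1. join F+W (d=1, Q=-147) ⇒ FW; edges |F|=7/8, |W|=1/8
  updated: d(C,FW)=33/2, d(FW,H)=15, d(FW,I)=55/2, d(FW,J)=27/2
2. join H+I (d=16, Q=-235/2) ⇒ HI; edges |H|=37/12, |I|=155/12
  updated: d(C,HI)=33/2, d(FW,HI)=53/4, d(HI,J)=13
3. join C+FW (d=33/2, Q=-269/4) ⇒ CFW; edges |C|=187/16, |FW|=77/16
  updated: d(CFW,HI)=53/8, d(CFW,J)=21/2
4. join CFW+HI (d=53/8, Q=-241/8) ⇒ CFHIW; edges |CFW|=33/16, |HI|=73/16
  updated: d(CFHIW,J)=135/16
5. join CFHIW+J (d=135/16) ⇒ CFHIJW; edges |CFHIW|=135/32, |J|=135/32
final tree: (((C:187/16,(F:7/8,W:1/8):77/16):33/16,(H:37/12,I:155/12):73/16):135/32,J:135/32)
total length: 777/16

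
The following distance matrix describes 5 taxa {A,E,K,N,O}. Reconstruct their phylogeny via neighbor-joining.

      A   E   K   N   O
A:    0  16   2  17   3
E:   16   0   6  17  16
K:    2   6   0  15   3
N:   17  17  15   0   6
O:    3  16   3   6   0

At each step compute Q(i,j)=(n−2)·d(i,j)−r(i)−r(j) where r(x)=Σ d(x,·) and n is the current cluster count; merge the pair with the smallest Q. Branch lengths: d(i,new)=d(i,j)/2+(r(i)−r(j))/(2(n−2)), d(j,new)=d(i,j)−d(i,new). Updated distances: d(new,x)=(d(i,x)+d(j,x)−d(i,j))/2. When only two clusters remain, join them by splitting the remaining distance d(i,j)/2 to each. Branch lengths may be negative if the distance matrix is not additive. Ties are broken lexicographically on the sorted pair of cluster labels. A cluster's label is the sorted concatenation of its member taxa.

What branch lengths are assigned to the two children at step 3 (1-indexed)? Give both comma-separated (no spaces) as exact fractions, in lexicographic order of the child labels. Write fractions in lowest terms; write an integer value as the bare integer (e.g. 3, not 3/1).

23/8,67/8

1. join N+O (d=6, Q=-65) ⇒ NO; edges |N|=15/2, |O|=-3/2
  updated: d(A,NO)=7, d(E,NO)=27/2, d(K,NO)=6
2. join A+NO (d=7, Q=-75/2) ⇒ ANO; edges |A|=25/8, |NO|=31/8
  updated: d(ANO,E)=45/4, d(ANO,K)=1/2
3. join ANO+E (d=45/4, Q=-71/4) ⇒ AENO; edges |ANO|=23/8, |E|=67/8
  updated: d(AENO,K)=-19/8
4. join AENO+K (d=-19/8) ⇒ AEKNO; edges |AENO|=-19/16, |K|=-19/16
final tree: (((A:25/8,(N:15/2,O:-3/2):31/8):23/8,E:67/8):-19/16,K:-19/16)
total length: 175/8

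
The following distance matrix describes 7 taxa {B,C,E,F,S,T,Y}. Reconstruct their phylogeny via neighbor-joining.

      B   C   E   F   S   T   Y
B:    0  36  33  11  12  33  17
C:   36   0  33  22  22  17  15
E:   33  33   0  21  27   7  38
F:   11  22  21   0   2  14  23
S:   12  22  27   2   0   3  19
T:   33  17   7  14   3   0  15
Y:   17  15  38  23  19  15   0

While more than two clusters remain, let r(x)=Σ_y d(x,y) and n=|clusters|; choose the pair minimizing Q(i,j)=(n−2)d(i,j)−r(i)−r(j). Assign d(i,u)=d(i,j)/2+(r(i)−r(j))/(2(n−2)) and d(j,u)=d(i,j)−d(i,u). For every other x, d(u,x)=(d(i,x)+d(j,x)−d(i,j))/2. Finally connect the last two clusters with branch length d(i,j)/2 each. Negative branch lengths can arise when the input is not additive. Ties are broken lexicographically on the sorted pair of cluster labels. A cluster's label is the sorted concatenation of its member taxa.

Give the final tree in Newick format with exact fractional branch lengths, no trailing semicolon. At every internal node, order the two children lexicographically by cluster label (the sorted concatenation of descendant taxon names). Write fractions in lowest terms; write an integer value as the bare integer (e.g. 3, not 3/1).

step 1: merge (E,T) at d=7, Q=-213; branch lengths E→21/2, T→-7/2; new cluster ET
  updated: d(B,ET)=59/2, d(C,ET)=43/2, d(ET,F)=14, d(ET,S)=23/2, d(ET,Y)=23
step 2: merge (C,Y) at d=15, Q=-307/2; branch lengths C→159/16, Y→81/16; new cluster CY
  updated: d(B,CY)=19, d(CY,ET)=59/4, d(CY,F)=15, d(CY,S)=13
step 3: merge (CY,ET) at d=59/4, Q=-349/4; branch lengths CY→145/24, ET→209/24; new cluster CETY
  updated: d(B,CETY)=135/8, d(CETY,F)=57/8, d(CETY,S)=39/8
step 4: merge (B,F) at d=11, Q=-38; branch lengths B→167/16, F→9/16; new cluster BF
  updated: d(BF,CETY)=13/2, d(BF,S)=3/2
step 5: merge (BF,CETY) at d=13/2, Q=-103/8; branch lengths BF→25/16, CETY→79/16; new cluster BCEFTY
  updated: d(BCEFTY,S)=-1/16
step 6: merge (BCEFTY,S) at d=-1/16; branch lengths BCEFTY→-1/32, S→-1/32; new cluster BCEFSTY
final tree: (((B:167/16,F:9/16):25/16,((C:159/16,Y:81/16):145/24,(E:21/2,T:-7/2):209/24):79/16):-1/32,S:-1/32)
total length: 867/16

(((B:167/16,F:9/16):25/16,((C:159/16,Y:81/16):145/24,(E:21/2,T:-7/2):209/24):79/16):-1/32,S:-1/32)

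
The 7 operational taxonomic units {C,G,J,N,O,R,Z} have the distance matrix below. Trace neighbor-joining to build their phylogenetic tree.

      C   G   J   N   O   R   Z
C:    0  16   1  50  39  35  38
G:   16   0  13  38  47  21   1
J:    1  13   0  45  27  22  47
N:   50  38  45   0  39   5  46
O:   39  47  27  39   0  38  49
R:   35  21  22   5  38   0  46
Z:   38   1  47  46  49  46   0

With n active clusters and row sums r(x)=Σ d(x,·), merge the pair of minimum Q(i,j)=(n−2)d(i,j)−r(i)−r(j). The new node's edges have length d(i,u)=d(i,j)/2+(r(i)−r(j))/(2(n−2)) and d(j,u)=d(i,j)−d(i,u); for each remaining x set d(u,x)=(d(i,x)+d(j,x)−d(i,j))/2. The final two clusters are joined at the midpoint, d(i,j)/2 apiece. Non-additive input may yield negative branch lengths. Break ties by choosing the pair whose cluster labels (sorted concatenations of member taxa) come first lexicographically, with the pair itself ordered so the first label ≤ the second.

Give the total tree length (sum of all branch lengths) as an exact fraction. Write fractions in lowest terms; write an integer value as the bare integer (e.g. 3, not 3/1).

1219/16

1. join N+R (d=5, Q=-365) ⇒ NR; edges |N|=81/10, |R|=-31/10
  updated: d(C,NR)=40, d(G,NR)=27, d(J,NR)=31, d(NR,O)=36, d(NR,Z)=87/2
2. join G+Z (d=1, Q=-557/2) ⇒ GZ; edges |G|=-141/16, |Z|=157/16
  updated: d(C,GZ)=53/2, d(GZ,J)=59/2, d(GZ,NR)=139/4, d(GZ,O)=95/2
3. join C+J (d=1, Q=-192) ⇒ CJ; edges |C|=7/2, |J|=-5/2
  updated: d(CJ,GZ)=55/2, d(CJ,NR)=35, d(CJ,O)=65/2
4. join CJ+GZ (d=55/2, Q=-599/4) ⇒ CGJZ; edges |CJ|=161/16, |GZ|=279/16
  updated: d(CGJZ,NR)=169/8, d(CGJZ,O)=105/4
5. join CGJZ+NR (d=169/8, Q=-667/8) ⇒ CGJNRZ; edges |CGJZ|=91/16, |NR|=247/16
  updated: d(CGJNRZ,O)=329/16
6. join CGJNRZ+O (d=329/16) ⇒ CGJNORZ; edges |CGJNRZ|=329/32, |O|=329/32
final tree: ((((C:7/2,J:-5/2):161/16,(G:-141/16,Z:157/16):279/16):91/16,(N:81/10,R:-31/10):247/16):329/32,O:329/32)
total length: 1219/16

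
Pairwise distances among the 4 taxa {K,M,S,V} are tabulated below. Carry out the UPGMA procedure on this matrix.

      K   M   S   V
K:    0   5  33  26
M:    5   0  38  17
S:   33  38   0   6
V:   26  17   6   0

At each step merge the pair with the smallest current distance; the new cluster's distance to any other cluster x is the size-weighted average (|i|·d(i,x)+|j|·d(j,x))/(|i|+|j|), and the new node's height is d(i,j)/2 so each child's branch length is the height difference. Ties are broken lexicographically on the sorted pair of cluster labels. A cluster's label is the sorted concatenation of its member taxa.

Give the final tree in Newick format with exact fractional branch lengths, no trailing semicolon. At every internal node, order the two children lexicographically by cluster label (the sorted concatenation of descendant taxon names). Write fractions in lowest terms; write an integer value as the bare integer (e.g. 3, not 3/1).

((K:5/2,M:5/2):47/4,(S:3,V:3):45/4)

1. join K+M (d=5) ⇒ KM; edges |K|=5/2, |M|=5/2
  updated: d(KM,S)=71/2, d(KM,V)=43/2
2. join S+V (d=6) ⇒ SV; edges |S|=3, |V|=3
  updated: d(KM,SV)=57/2
3. join KM+SV (d=57/2) ⇒ KMSV; edges |KM|=47/4, |SV|=45/4
final tree: ((K:5/2,M:5/2):47/4,(S:3,V:3):45/4)
total length: 34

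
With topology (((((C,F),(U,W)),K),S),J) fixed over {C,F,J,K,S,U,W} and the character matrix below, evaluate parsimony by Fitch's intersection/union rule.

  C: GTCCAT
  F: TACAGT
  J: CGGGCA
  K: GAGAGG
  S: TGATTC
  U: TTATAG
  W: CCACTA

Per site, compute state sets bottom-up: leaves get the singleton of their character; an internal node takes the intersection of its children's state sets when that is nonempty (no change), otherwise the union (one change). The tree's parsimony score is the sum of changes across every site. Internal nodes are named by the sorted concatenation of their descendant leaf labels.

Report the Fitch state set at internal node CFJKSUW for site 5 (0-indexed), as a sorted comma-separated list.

site 0, node CF: C={G} ∪ F={T} → {G,T} (+1)
site 0, node UW: U={T} ∪ W={C} → {C,T} (+1)
site 0, node CFUW: CF={G,T} ∩ UW={C,T} → {T} (+0)
site 0, node CFKUW: CFUW={T} ∪ K={G} → {G,T} (+1)
site 0, node CFKSUW: CFKUW={G,T} ∩ S={T} → {T} (+0)
site 0, node CFJKSUW: CFKSUW={T} ∪ J={C} → {C,T} (+1)
site 1, node CF: C={T} ∪ F={A} → {A,T} (+1)
site 1, node UW: U={T} ∪ W={C} → {C,T} (+1)
site 1, node CFUW: CF={A,T} ∩ UW={C,T} → {T} (+0)
site 1, node CFKUW: CFUW={T} ∪ K={A} → {A,T} (+1)
site 1, node CFKSUW: CFKUW={A,T} ∪ S={G} → {A,G,T} (+1)
site 1, node CFJKSUW: CFKSUW={A,G,T} ∩ J={G} → {G} (+0)
site 2, node CF: C={C} ∩ F={C} → {C} (+0)
site 2, node UW: U={A} ∩ W={A} → {A} (+0)
site 2, node CFUW: CF={C} ∪ UW={A} → {A,C} (+1)
site 2, node CFKUW: CFUW={A,C} ∪ K={G} → {A,C,G} (+1)
site 2, node CFKSUW: CFKUW={A,C,G} ∩ S={A} → {A} (+0)
site 2, node CFJKSUW: CFKSUW={A} ∪ J={G} → {A,G} (+1)
site 3, node CF: C={C} ∪ F={A} → {A,C} (+1)
site 3, node UW: U={T} ∪ W={C} → {C,T} (+1)
site 3, node CFUW: CF={A,C} ∩ UW={C,T} → {C} (+0)
site 3, node CFKUW: CFUW={C} ∪ K={A} → {A,C} (+1)
site 3, node CFKSUW: CFKUW={A,C} ∪ S={T} → {A,C,T} (+1)
site 3, node CFJKSUW: CFKSUW={A,C,T} ∪ J={G} → {A,C,G,T} (+1)
site 4, node CF: C={A} ∪ F={G} → {A,G} (+1)
site 4, node UW: U={A} ∪ W={T} → {A,T} (+1)
site 4, node CFUW: CF={A,G} ∩ UW={A,T} → {A} (+0)
site 4, node CFKUW: CFUW={A} ∪ K={G} → {A,G} (+1)
site 4, node CFKSUW: CFKUW={A,G} ∪ S={T} → {A,G,T} (+1)
site 4, node CFJKSUW: CFKSUW={A,G,T} ∪ J={C} → {A,C,G,T} (+1)
site 5, node CF: C={T} ∩ F={T} → {T} (+0)
site 5, node UW: U={G} ∪ W={A} → {A,G} (+1)
site 5, node CFUW: CF={T} ∪ UW={A,G} → {A,G,T} (+1)
site 5, node CFKUW: CFUW={A,G,T} ∩ K={G} → {G} (+0)
site 5, node CFKSUW: CFKUW={G} ∪ S={C} → {C,G} (+1)
site 5, node CFJKSUW: CFKSUW={C,G} ∪ J={A} → {A,C,G} (+1)
per-site changes: [4, 4, 3, 5, 5, 4]; total = 25

A,C,G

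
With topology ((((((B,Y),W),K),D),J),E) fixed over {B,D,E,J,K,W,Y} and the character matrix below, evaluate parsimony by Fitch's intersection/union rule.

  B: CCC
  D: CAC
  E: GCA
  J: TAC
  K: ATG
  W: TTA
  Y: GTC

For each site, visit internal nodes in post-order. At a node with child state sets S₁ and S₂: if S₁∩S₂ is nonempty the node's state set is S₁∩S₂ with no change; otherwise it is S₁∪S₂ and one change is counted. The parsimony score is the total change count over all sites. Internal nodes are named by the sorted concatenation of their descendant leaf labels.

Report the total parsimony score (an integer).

[col 0] BY: children B:{C}, Y:{G} ∪→ {C,G}; cost 1
[col 0] BWY: children BY:{C,G}, W:{T} ∪→ {C,G,T}; cost 1
[col 0] BKWY: children BWY:{C,G,T}, K:{A} ∪→ {A,C,G,T}; cost 1
[col 0] BDKWY: children BKWY:{A,C,G,T}, D:{C} ∩→ {C}; cost 0
[col 0] BDJKWY: children BDKWY:{C}, J:{T} ∪→ {C,T}; cost 1
[col 0] BDEJKWY: children BDJKWY:{C,T}, E:{G} ∪→ {C,G,T}; cost 1
[col 1] BY: children B:{C}, Y:{T} ∪→ {C,T}; cost 1
[col 1] BWY: children BY:{C,T}, W:{T} ∩→ {T}; cost 0
[col 1] BKWY: children BWY:{T}, K:{T} ∩→ {T}; cost 0
[col 1] BDKWY: children BKWY:{T}, D:{A} ∪→ {A,T}; cost 1
[col 1] BDJKWY: children BDKWY:{A,T}, J:{A} ∩→ {A}; cost 0
[col 1] BDEJKWY: children BDJKWY:{A}, E:{C} ∪→ {A,C}; cost 1
[col 2] BY: children B:{C}, Y:{C} ∩→ {C}; cost 0
[col 2] BWY: children BY:{C}, W:{A} ∪→ {A,C}; cost 1
[col 2] BKWY: children BWY:{A,C}, K:{G} ∪→ {A,C,G}; cost 1
[col 2] BDKWY: children BKWY:{A,C,G}, D:{C} ∩→ {C}; cost 0
[col 2] BDJKWY: children BDKWY:{C}, J:{C} ∩→ {C}; cost 0
[col 2] BDEJKWY: children BDJKWY:{C}, E:{A} ∪→ {A,C}; cost 1
per-site changes: [5, 3, 3]; total = 11

11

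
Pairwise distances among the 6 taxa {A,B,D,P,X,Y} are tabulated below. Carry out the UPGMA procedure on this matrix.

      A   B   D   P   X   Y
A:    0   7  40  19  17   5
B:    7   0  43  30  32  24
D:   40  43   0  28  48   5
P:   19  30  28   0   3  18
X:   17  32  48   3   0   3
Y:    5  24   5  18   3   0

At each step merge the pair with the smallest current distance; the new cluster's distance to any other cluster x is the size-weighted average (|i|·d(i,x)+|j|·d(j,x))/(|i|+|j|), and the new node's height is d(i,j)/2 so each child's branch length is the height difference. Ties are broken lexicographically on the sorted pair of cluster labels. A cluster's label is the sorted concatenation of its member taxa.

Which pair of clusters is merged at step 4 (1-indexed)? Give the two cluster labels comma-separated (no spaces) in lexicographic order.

APXY,B

1. join P+X (d=3) ⇒ PX; edges |P|=3/2, |X|=3/2
  updated: d(A,PX)=18, d(B,PX)=31, d(D,PX)=38, d(PX,Y)=21/2
2. join A+Y (d=5) ⇒ AY; edges |A|=5/2, |Y|=5/2
  updated: d(AY,B)=31/2, d(AY,D)=45/2, d(AY,PX)=57/4
3. join AY+PX (d=57/4) ⇒ APXY; edges |AY|=37/8, |PX|=45/8
  updated: d(APXY,B)=93/4, d(APXY,D)=121/4
4. join APXY+B (d=93/4) ⇒ ABPXY; edges |APXY|=9/2, |B|=93/8
  updated: d(ABPXY,D)=164/5
5. join ABPXY+D (d=164/5) ⇒ ABDPXY; edges |ABPXY|=191/40, |D|=82/5
final tree: ((((A:5/2,Y:5/2):37/8,(P:3/2,X:3/2):45/8):9/2,B:93/8):191/40,D:82/5)
total length: 1111/20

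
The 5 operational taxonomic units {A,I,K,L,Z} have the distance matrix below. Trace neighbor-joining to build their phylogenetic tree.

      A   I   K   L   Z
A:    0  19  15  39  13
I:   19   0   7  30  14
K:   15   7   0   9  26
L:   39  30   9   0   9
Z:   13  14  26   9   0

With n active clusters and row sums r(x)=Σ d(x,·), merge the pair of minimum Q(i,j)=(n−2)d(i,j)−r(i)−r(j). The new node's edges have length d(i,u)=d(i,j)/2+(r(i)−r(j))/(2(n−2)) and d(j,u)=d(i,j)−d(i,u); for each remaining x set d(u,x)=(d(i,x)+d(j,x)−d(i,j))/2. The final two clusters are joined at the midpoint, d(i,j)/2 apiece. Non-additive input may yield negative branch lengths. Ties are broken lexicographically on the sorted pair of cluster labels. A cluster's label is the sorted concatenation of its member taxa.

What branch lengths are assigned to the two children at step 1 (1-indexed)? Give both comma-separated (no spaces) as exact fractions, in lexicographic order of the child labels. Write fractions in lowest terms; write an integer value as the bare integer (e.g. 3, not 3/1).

1. join L+Z (d=9, Q=-122) ⇒ LZ; edges |L|=26/3, |Z|=1/3
  updated: d(A,LZ)=43/2, d(I,LZ)=35/2, d(K,LZ)=13
2. join A+LZ (d=43/2, Q=-129/2) ⇒ ALZ; edges |A|=93/8, |LZ|=79/8
  updated: d(ALZ,I)=15/2, d(ALZ,K)=13/4
3. join ALZ+I (d=15/2, Q=-71/4) ⇒ AILZ; edges |ALZ|=15/8, |I|=45/8
  updated: d(AILZ,K)=11/8
4. join AILZ+K (d=11/8) ⇒ AIKLZ; edges |AILZ|=11/16, |K|=11/16
final tree: (((A:93/8,(L:26/3,Z:1/3):79/8):15/8,I:45/8):11/16,K:11/16)
total length: 315/8

26/3,1/3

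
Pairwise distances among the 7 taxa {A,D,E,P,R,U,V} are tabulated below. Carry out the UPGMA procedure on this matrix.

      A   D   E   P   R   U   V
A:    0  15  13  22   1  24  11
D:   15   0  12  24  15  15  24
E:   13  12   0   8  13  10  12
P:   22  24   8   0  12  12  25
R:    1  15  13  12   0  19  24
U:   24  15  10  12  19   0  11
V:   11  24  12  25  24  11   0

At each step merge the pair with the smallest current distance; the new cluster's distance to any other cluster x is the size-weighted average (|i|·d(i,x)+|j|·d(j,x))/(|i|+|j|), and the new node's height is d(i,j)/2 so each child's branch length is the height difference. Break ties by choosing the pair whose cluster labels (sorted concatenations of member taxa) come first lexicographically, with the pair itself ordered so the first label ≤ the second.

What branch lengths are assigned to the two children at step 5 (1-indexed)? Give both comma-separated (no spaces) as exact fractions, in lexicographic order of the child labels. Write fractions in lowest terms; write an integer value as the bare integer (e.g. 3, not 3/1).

5/2,8

iteration 1: select A,R (d=1); attach at lengths (1/2, 1/2); label the merged cluster AR
  updated: d(AR,D)=15, d(AR,E)=13, d(AR,P)=17, d(AR,U)=43/2, d(AR,V)=35/2
iteration 2: select E,P (d=8); attach at lengths (4, 4); label the merged cluster EP
  updated: d(AR,EP)=15, d(D,EP)=18, d(EP,U)=11, d(EP,V)=37/2
iteration 3: select EP,U (d=11); attach at lengths (3/2, 11/2); label the merged cluster EPU
  updated: d(AR,EPU)=103/6, d(D,EPU)=17, d(EPU,V)=16
iteration 4: select AR,D (d=15); attach at lengths (7, 15/2); label the merged cluster ADR
  updated: d(ADR,EPU)=154/9, d(ADR,V)=59/3
iteration 5: select EPU,V (d=16); attach at lengths (5/2, 8); label the merged cluster EPUV
  updated: d(ADR,EPUV)=71/4
iteration 6: select ADR,EPUV (d=71/4); attach at lengths (11/8, 7/8); label the merged cluster ADEPRUV
final tree: (((A:1/2,R:1/2):7,D:15/2):11/8,(((E:4,P:4):3/2,U:11/2):5/2,V:8):7/8)
total length: 173/4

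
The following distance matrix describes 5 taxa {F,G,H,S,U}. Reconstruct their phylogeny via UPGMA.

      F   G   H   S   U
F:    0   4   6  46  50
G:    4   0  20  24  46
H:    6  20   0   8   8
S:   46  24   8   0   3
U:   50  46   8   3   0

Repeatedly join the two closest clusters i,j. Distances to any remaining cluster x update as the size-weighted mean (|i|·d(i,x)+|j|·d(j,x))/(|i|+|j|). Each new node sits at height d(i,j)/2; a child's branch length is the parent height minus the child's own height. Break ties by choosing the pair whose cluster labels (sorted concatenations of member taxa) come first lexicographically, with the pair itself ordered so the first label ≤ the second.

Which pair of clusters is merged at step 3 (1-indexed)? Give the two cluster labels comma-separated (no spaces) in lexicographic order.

H,SU

step 1: merge (S,U) at d=3; branch lengths S→3/2, U→3/2; new cluster SU
  updated: d(F,SU)=48, d(G,SU)=35, d(H,SU)=8
step 2: merge (F,G) at d=4; branch lengths F→2, G→2; new cluster FG
  updated: d(FG,H)=13, d(FG,SU)=83/2
step 3: merge (H,SU) at d=8; branch lengths H→4, SU→5/2; new cluster HSU
  updated: d(FG,HSU)=32
step 4: merge (FG,HSU) at d=32; branch lengths FG→14, HSU→12; new cluster FGHSU
final tree: ((F:2,G:2):14,(H:4,(S:3/2,U:3/2):5/2):12)
total length: 79/2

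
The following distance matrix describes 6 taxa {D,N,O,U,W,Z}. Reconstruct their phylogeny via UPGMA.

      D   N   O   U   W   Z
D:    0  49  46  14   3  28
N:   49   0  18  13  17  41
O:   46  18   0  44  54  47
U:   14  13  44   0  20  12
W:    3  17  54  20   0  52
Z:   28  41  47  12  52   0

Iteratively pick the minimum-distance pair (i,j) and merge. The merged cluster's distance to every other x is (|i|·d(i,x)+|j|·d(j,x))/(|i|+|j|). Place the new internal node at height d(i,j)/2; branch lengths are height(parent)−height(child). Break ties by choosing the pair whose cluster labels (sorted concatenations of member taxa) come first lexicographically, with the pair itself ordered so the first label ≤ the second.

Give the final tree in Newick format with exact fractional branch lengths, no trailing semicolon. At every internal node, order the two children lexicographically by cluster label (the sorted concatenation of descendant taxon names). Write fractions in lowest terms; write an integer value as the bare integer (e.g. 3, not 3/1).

(((D:3/2,W:3/2):51/4,(U:6,Z:6):33/4):83/16,(N:9,O:9):167/16)

iteration 1: select D,W (d=3); attach at lengths (3/2, 3/2); label the merged cluster DW
  updated: d(DW,N)=33, d(DW,O)=50, d(DW,U)=17, d(DW,Z)=40
iteration 2: select U,Z (d=12); attach at lengths (6, 6); label the merged cluster UZ
  updated: d(DW,UZ)=57/2, d(N,UZ)=27, d(O,UZ)=91/2
iteration 3: select N,O (d=18); attach at lengths (9, 9); label the merged cluster NO
  updated: d(DW,NO)=83/2, d(NO,UZ)=145/4
iteration 4: select DW,UZ (d=57/2); attach at lengths (51/4, 33/4); label the merged cluster DUWZ
  updated: d(DUWZ,NO)=311/8
iteration 5: select DUWZ,NO (d=311/8); attach at lengths (83/16, 167/16); label the merged cluster DNOUWZ
final tree: (((D:3/2,W:3/2):51/4,(U:6,Z:6):33/4):83/16,(N:9,O:9):167/16)
total length: 557/8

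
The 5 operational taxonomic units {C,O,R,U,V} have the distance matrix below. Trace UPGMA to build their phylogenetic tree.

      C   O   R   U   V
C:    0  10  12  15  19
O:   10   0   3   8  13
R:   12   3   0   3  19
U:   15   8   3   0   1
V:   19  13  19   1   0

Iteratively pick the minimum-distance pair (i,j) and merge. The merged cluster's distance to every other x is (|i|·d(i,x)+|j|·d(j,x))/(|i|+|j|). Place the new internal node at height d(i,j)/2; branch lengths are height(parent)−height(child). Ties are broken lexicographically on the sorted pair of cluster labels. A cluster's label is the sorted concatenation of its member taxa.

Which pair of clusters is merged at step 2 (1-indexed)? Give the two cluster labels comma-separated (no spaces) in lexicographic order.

1. join U+V (d=1) ⇒ UV; edges |U|=1/2, |V|=1/2
  updated: d(C,UV)=17, d(O,UV)=21/2, d(R,UV)=11
2. join O+R (d=3) ⇒ OR; edges |O|=3/2, |R|=3/2
  updated: d(C,OR)=11, d(OR,UV)=43/4
3. join OR+UV (d=43/4) ⇒ ORUV; edges |OR|=31/8, |UV|=39/8
  updated: d(C,ORUV)=14
4. join C+ORUV (d=14) ⇒ CORUV; edges |C|=7, |ORUV|=13/8
final tree: (C:7,((O:3/2,R:3/2):31/8,(U:1/2,V:1/2):39/8):13/8)
total length: 171/8

O,R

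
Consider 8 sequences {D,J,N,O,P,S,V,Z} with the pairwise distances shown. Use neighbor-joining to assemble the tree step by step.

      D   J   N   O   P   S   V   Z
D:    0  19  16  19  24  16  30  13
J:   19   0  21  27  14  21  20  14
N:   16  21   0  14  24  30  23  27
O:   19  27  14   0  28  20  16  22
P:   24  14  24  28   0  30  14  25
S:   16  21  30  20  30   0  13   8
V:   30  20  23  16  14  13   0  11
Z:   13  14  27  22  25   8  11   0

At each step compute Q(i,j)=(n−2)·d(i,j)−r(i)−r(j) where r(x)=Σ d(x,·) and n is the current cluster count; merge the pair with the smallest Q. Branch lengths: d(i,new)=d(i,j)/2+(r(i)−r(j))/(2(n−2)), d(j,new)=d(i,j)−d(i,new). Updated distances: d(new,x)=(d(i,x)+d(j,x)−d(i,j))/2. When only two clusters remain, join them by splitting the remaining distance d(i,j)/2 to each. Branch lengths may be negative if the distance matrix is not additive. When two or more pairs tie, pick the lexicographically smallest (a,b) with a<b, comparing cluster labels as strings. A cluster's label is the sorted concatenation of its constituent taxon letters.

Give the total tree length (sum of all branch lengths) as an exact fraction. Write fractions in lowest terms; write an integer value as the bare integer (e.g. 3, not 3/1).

2091/32

step 1: merge (N,O) at d=14, Q=-217; branch lengths N→31/4, O→25/4; new cluster NO
  updated: d(D,NO)=21/2, d(J,NO)=17, d(NO,P)=19, d(NO,S)=18, d(NO,V)=25/2, d(NO,Z)=35/2
step 2: merge (J,P) at d=14, Q=-161; branch lengths J→49/10, P→91/10; new cluster JP
  updated: d(D,JP)=29/2, d(JP,NO)=11, d(JP,S)=37/2, d(JP,V)=10, d(JP,Z)=25/2
step 3: merge (D,NO) at d=21/2, Q=-223/2; branch lengths D→113/16, NO→55/16; new cluster DNO
  updated: d(DNO,JP)=15/2, d(DNO,S)=47/4, d(DNO,V)=16, d(DNO,Z)=10
step 4: merge (DNO,JP) at d=15/2, Q=-285/4; branch lengths DNO→77/24, JP→103/24; new cluster DJNOP
  updated: d(DJNOP,S)=91/8, d(DJNOP,V)=37/4, d(DJNOP,Z)=15/2
step 5: merge (DJNOP,V) at d=37/4, Q=-343/8; branch lengths DJNOP→107/32, V→189/32; new cluster DJNOPV
  updated: d(DJNOPV,S)=121/16, d(DJNOPV,Z)=37/8
step 6: merge (DJNOPV,S) at d=121/16, Q=-323/16; branch lengths DJNOPV→67/32, S→175/32; new cluster DJNOPSV
  updated: d(DJNOPSV,Z)=81/32
step 7: merge (DJNOPSV,Z) at d=81/32; branch lengths DJNOPSV→81/64, Z→81/64; new cluster DJNOPSVZ
final tree: (((((D:113/16,(N:31/4,O:25/4):55/16):77/24,(J:49/10,P:91/10):103/24):107/32,V:189/32):67/32,S:175/32):81/64,Z:81/64)
total length: 2091/32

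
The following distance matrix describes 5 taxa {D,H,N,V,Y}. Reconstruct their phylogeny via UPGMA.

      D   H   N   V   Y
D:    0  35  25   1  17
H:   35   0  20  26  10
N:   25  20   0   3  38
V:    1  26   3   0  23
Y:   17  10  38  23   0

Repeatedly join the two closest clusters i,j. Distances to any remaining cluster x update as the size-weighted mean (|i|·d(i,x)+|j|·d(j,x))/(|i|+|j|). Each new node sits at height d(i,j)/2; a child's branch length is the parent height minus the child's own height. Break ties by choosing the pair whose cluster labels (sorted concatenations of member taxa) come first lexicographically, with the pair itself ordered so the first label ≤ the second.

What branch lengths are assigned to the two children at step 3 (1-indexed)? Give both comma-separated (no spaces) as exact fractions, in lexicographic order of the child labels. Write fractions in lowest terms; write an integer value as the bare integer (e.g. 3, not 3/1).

13/2,7

iteration 1: select D,V (d=1); attach at lengths (1/2, 1/2); label the merged cluster DV
  updated: d(DV,H)=61/2, d(DV,N)=14, d(DV,Y)=20
iteration 2: select H,Y (d=10); attach at lengths (5, 5); label the merged cluster HY
  updated: d(DV,HY)=101/4, d(HY,N)=29
iteration 3: select DV,N (d=14); attach at lengths (13/2, 7); label the merged cluster DNV
  updated: d(DNV,HY)=53/2
iteration 4: select DNV,HY (d=53/2); attach at lengths (25/4, 33/4); label the merged cluster DHNVY
final tree: (((D:1/2,V:1/2):13/2,N:7):25/4,(H:5,Y:5):33/4)
total length: 39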